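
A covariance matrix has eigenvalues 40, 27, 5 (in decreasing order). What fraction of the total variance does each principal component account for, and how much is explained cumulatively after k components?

Step 1 — total variance = trace(Sigma) = Σ λ_i = 40 + 27 + 5 = 72.

Step 2 — fraction explained by component i = λ_i / Σ λ:
  PC1: 40/72 = 0.5556
  PC2: 27/72 = 0.375
  PC3: 5/72 = 0.0694

Step 3 — cumulative fraction after k components = (λ_1 + ... + λ_k) / Σ λ:
  k = 1: 40/72 = 0.5556
  k = 2: (40 + 27)/72 = 67/72 = 0.9306
  k = 3: (40 + 27 + 5)/72 = 72/72 = 1

Summary (fraction, with percent):

explained: PC1 0.5556 (55.56%), PC2 0.375 (37.5%), PC3 0.0694 (6.94%);  cumulative: 0.5556, 0.9306, 1


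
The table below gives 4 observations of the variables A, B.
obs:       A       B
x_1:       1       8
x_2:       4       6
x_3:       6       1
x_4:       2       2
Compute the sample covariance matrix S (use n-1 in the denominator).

Step 1 — column means:
  mean(A) = (1 + 4 + 6 + 2) / 4 = 13/4 = 3.25
  mean(B) = (8 + 6 + 1 + 2) / 4 = 17/4 = 4.25

Step 2 — sample covariance S[i,j] = (1/(n-1)) · Σ_k (x_{k,i} - mean_i) · (x_{k,j} - mean_j), with n-1 = 3.
  S[A,A] = ((-2.25)·(-2.25) + (0.75)·(0.75) + (2.75)·(2.75) + (-1.25)·(-1.25)) / 3 = 14.75/3 = 4.9167
  S[A,B] = ((-2.25)·(3.75) + (0.75)·(1.75) + (2.75)·(-3.25) + (-1.25)·(-2.25)) / 3 = -13.25/3 = -4.4167
  S[B,B] = ((3.75)·(3.75) + (1.75)·(1.75) + (-3.25)·(-3.25) + (-2.25)·(-2.25)) / 3 = 32.75/3 = 10.9167

S is symmetric (S[j,i] = S[i,j]). Assembling:

S = [[4.9167, -4.4167],
 [-4.4167, 10.9167]]


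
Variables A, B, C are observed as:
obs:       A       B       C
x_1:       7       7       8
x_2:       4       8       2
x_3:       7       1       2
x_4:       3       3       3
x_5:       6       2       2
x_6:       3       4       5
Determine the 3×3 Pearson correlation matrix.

Step 1 — column means:
  mean(A) = (7 + 4 + 7 + 3 + 6 + 3) / 6 = 30/6 = 5
  mean(B) = (7 + 8 + 1 + 3 + 2 + 4) / 6 = 25/6 = 4.1667
  mean(C) = (8 + 2 + 2 + 3 + 2 + 5) / 6 = 22/6 = 3.6667

Step 2 — sample variances and covariances s[i,j] = (1/(n-1)) · Σ_k (x_{k,i} - mean_i) · (x_{k,j} - mean_j), with n-1 = 5:
  s[A,A] = ((2)·(2) + (-1)·(-1) + (2)·(2) + (-2)·(-2) + (1)·(1) + (-2)·(-2)) / 5 = 18/5 = 3.6
  s[A,B] = ((2)·(2.8333) + (-1)·(3.8333) + (2)·(-3.1667) + (-2)·(-1.1667) + (1)·(-2.1667) + (-2)·(-0.1667)) / 5 = -4/5 = -0.8
  s[A,C] = ((2)·(4.3333) + (-1)·(-1.6667) + (2)·(-1.6667) + (-2)·(-0.6667) + (1)·(-1.6667) + (-2)·(1.3333)) / 5 = 4/5 = 0.8
  s[B,B] = ((2.8333)·(2.8333) + (3.8333)·(3.8333) + (-3.1667)·(-3.1667) + (-1.1667)·(-1.1667) + (-2.1667)·(-2.1667) + (-0.1667)·(-0.1667)) / 5 = 38.8333/5 = 7.7667
  s[B,C] = ((2.8333)·(4.3333) + (3.8333)·(-1.6667) + (-3.1667)·(-1.6667) + (-1.1667)·(-0.6667) + (-2.1667)·(-1.6667) + (-0.1667)·(1.3333)) / 5 = 15.3333/5 = 3.0667
  s[C,C] = ((4.3333)·(4.3333) + (-1.6667)·(-1.6667) + (-1.6667)·(-1.6667) + (-0.6667)·(-0.6667) + (-1.6667)·(-1.6667) + (1.3333)·(1.3333)) / 5 = 29.3333/5 = 5.8667
  Sample standard deviations s_i = √(s[i,i]):
  s(A) = √(3.6) = 1.8974
  s(B) = √(7.7667) = 2.7869
  s(C) = √(5.8667) = 2.4221

Step 3 — r_{ij} = s_{ij} / (s_i · s_j):
  r[A,A] = 1 (diagonal).
  r[A,B] = -0.8 / (1.8974 · 2.7869) = -0.8 / 5.2877 = -0.1513
  r[A,C] = 0.8 / (1.8974 · 2.4221) = 0.8 / 4.5957 = 0.1741
  r[B,B] = 1 (diagonal).
  r[B,C] = 3.0667 / (2.7869 · 2.4221) = 3.0667 / 6.7501 = 0.4543
  r[C,C] = 1 (diagonal).

R is symmetric with unit diagonal. Assembling:

R = [[1, -0.1513, 0.1741],
 [-0.1513, 1, 0.4543],
 [0.1741, 0.4543, 1]]


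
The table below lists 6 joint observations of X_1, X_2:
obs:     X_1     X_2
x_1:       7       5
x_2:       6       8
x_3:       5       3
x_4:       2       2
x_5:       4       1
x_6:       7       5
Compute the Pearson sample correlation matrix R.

Step 1 — column means:
  mean(X_1) = (7 + 6 + 5 + 2 + 4 + 7) / 6 = 31/6 = 5.1667
  mean(X_2) = (5 + 8 + 3 + 2 + 1 + 5) / 6 = 24/6 = 4

Step 2 — sample variances and covariances s[i,j] = (1/(n-1)) · Σ_k (x_{k,i} - mean_i) · (x_{k,j} - mean_j), with n-1 = 5:
  s[X_1,X_1] = ((1.8333)·(1.8333) + (0.8333)·(0.8333) + (-0.1667)·(-0.1667) + (-3.1667)·(-3.1667) + (-1.1667)·(-1.1667) + (1.8333)·(1.8333)) / 5 = 18.8333/5 = 3.7667
  s[X_1,X_2] = ((1.8333)·(1) + (0.8333)·(4) + (-0.1667)·(-1) + (-3.1667)·(-2) + (-1.1667)·(-3) + (1.8333)·(1)) / 5 = 17/5 = 3.4
  s[X_2,X_2] = ((1)·(1) + (4)·(4) + (-1)·(-1) + (-2)·(-2) + (-3)·(-3) + (1)·(1)) / 5 = 32/5 = 6.4
  Sample standard deviations s_i = √(s[i,i]):
  s(X_1) = √(3.7667) = 1.9408
  s(X_2) = √(6.4) = 2.5298

Step 3 — r_{ij} = s_{ij} / (s_i · s_j):
  r[X_1,X_1] = 1 (diagonal).
  r[X_1,X_2] = 3.4 / (1.9408 · 2.5298) = 3.4 / 4.9099 = 0.6925
  r[X_2,X_2] = 1 (diagonal).

R is symmetric with unit diagonal. Assembling:

R = [[1, 0.6925],
 [0.6925, 1]]


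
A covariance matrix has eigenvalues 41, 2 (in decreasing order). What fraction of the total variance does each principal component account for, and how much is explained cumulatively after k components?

Step 1 — total variance = trace(Sigma) = Σ λ_i = 41 + 2 = 43.

Step 2 — fraction explained by component i = λ_i / Σ λ:
  PC1: 41/43 = 0.9535
  PC2: 2/43 = 0.0465

Step 3 — cumulative fraction after k components = (λ_1 + ... + λ_k) / Σ λ:
  k = 1: 41/43 = 0.9535
  k = 2: (41 + 2)/43 = 43/43 = 1

Summary (fraction, with percent):

explained: PC1 0.9535 (95.35%), PC2 0.0465 (4.65%);  cumulative: 0.9535, 1


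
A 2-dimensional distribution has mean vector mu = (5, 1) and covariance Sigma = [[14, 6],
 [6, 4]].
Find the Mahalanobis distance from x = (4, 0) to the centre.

Step 1 — centre the observation: (x - mu) = (-1, -1).

Step 2 — invert Sigma. det(Sigma) = 14·4 - (6)² = 20.
  Sigma^{-1} = (1/det) · [[d, -b], [-b, a]] = [[0.2, -0.3],
 [-0.3, 0.7]].

Step 3 — form the quadratic (x - mu)^T · Sigma^{-1} · (x - mu):
  Sigma^{-1} · (x - mu) = (0.1, -0.4).
  (x - mu)^T · [Sigma^{-1} · (x - mu)] = (-1)·(0.1) + (-1)·(-0.4) = 0.3.

Step 4 — take square root: d = √(0.3) ≈ 0.5477.

d(x, mu) = √(0.3) ≈ 0.5477


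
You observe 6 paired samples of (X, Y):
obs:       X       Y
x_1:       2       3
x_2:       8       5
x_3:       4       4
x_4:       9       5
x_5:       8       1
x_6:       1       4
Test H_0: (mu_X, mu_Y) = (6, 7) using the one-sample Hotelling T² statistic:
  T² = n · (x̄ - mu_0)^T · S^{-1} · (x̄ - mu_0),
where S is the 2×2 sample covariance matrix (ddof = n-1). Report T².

Step 1 — sample mean vector:
  mean(X) = (2 + 8 + 4 + 9 + 8 + 1) / 6 = 32/6 = 5.3333
  mean(Y) = (3 + 5 + 4 + 5 + 1 + 4) / 6 = 22/6 = 3.6667
  x̄ = (5.3333, 3.6667),  deviation x̄ - mu_0 = (5.3333, 3.6667) - (6, 7) = (-0.6667, -3.3333).

Step 2 — sample covariance matrix, S[i,j] = (1/(n-1)) · Σ_k (x_{k,i} - mean_i) · (x_{k,j} - mean_j), divisor n-1 = 5:
  S[X,X] = ((-3.3333)·(-3.3333) + (2.6667)·(2.6667) + (-1.3333)·(-1.3333) + (3.6667)·(3.6667) + (2.6667)·(2.6667) + (-4.3333)·(-4.3333)) / 5 = 59.3333/5 = 11.8667
  S[X,Y] = ((-3.3333)·(-0.6667) + (2.6667)·(1.3333) + (-1.3333)·(0.3333) + (3.6667)·(1.3333) + (2.6667)·(-2.6667) + (-4.3333)·(0.3333)) / 5 = 1.6667/5 = 0.3333
  S[Y,Y] = ((-0.6667)·(-0.6667) + (1.3333)·(1.3333) + (0.3333)·(0.3333) + (1.3333)·(1.3333) + (-2.6667)·(-2.6667) + (0.3333)·(0.3333)) / 5 = 11.3333/5 = 2.2667
  S = [[11.8667, 0.3333],
 [0.3333, 2.2667]].

Step 3 — invert S. det(S) = 11.8667·2.2667 - (0.3333)² = 26.7867.
  S^{-1} = (1/det) · [[d, -b], [-b, a]] = [[0.0846, -0.0124],
 [-0.0124, 0.443]].

Step 4 — quadratic form (x̄ - mu_0)^T · S^{-1} · (x̄ - mu_0):
  S^{-1} · (x̄ - mu_0) = (-0.0149, -1.4684),
  (x̄ - mu_0)^T · [...] = (-0.6667)·(-0.0149) + (-3.3333)·(-1.4684) = 4.9046.

Step 5 — scale by n: T² = 6 · 4.9046 = 29.4276.

T² ≈ 29.4276


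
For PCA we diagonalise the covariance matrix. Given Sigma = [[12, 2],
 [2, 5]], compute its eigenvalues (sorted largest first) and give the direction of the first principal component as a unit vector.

Step 1 — characteristic polynomial of 2×2 Sigma:
  det(Sigma - λI) = λ² - trace · λ + det = 0.
  trace = 12 + 5 = 17, det = 12·5 - (2)² = 56.
Step 2 — discriminant:
  Δ = trace² - 4·det = 289 - 224 = 65.
Step 3 — eigenvalues:
  λ = (trace ± √Δ)/2 = (17 ± 8.0623)/2,
  λ_1 = 12.5311,  λ_2 = 4.4689.

Step 4 — unit eigenvector for λ_1: solve (Sigma - λ_1 I)v = 0. First row:
  (12 - 12.5311)·v_x + (2)·v_y = 0, i.e. (-0.5311)·v_x + (2)·v_y = 0,
  so v ∝ (b, λ_1 - a) = (2, 0.5311) = u.
  ||u|| = √((2)² + (0.5311)²) = √(4.2821) ≈ 2.0693,
  v_1 = u/||u|| ≈ (0.9665, 0.2567) (||v_1|| = 1).

λ_1 = 12.5311,  λ_2 = 4.4689;  v_1 ≈ (0.9665, 0.2567)


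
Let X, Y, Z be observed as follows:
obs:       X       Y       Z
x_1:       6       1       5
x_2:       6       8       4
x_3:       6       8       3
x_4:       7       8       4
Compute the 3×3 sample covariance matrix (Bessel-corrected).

Step 1 — column means:
  mean(X) = (6 + 6 + 6 + 7) / 4 = 25/4 = 6.25
  mean(Y) = (1 + 8 + 8 + 8) / 4 = 25/4 = 6.25
  mean(Z) = (5 + 4 + 3 + 4) / 4 = 16/4 = 4

Step 2 — sample covariance S[i,j] = (1/(n-1)) · Σ_k (x_{k,i} - mean_i) · (x_{k,j} - mean_j), with n-1 = 3.
  S[X,X] = ((-0.25)·(-0.25) + (-0.25)·(-0.25) + (-0.25)·(-0.25) + (0.75)·(0.75)) / 3 = 0.75/3 = 0.25
  S[X,Y] = ((-0.25)·(-5.25) + (-0.25)·(1.75) + (-0.25)·(1.75) + (0.75)·(1.75)) / 3 = 1.75/3 = 0.5833
  S[X,Z] = ((-0.25)·(1) + (-0.25)·(0) + (-0.25)·(-1) + (0.75)·(0)) / 3 = 0/3 = 0
  S[Y,Y] = ((-5.25)·(-5.25) + (1.75)·(1.75) + (1.75)·(1.75) + (1.75)·(1.75)) / 3 = 36.75/3 = 12.25
  S[Y,Z] = ((-5.25)·(1) + (1.75)·(0) + (1.75)·(-1) + (1.75)·(0)) / 3 = -7/3 = -2.3333
  S[Z,Z] = ((1)·(1) + (0)·(0) + (-1)·(-1) + (0)·(0)) / 3 = 2/3 = 0.6667

S is symmetric (S[j,i] = S[i,j]). Assembling:

S = [[0.25, 0.5833, 0],
 [0.5833, 12.25, -2.3333],
 [0, -2.3333, 0.6667]]


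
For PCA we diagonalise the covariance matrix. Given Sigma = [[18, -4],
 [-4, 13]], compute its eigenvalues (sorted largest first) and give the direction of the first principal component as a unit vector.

Step 1 — characteristic polynomial of 2×2 Sigma:
  det(Sigma - λI) = λ² - trace · λ + det = 0.
  trace = 18 + 13 = 31, det = 18·13 - (-4)² = 218.
Step 2 — discriminant:
  Δ = trace² - 4·det = 961 - 872 = 89.
Step 3 — eigenvalues:
  λ = (trace ± √Δ)/2 = (31 ± 9.434)/2,
  λ_1 = 20.217,  λ_2 = 10.783.

Step 4 — unit eigenvector for λ_1: solve (Sigma - λ_1 I)v = 0. First row:
  (18 - 20.217)·v_x + (-4)·v_y = 0, i.e. (-2.217)·v_x + (-4)·v_y = 0,
  so v ∝ (b, λ_1 - a) = (-4, 2.217); multiply by -1 so the first entry is positive: u = (4, -2.217).
  ||u|| = √((4)² + (-2.217)²) = √(20.915) ≈ 4.5733,
  v_1 = u/||u|| ≈ (0.8746, -0.4848) (||v_1|| = 1).

λ_1 = 20.217,  λ_2 = 10.783;  v_1 ≈ (0.8746, -0.4848)


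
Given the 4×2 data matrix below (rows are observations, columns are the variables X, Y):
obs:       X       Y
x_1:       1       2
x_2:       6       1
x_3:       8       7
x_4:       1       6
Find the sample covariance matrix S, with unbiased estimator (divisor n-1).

Step 1 — column means:
  mean(X) = (1 + 6 + 8 + 1) / 4 = 16/4 = 4
  mean(Y) = (2 + 1 + 7 + 6) / 4 = 16/4 = 4

Step 2 — sample covariance S[i,j] = (1/(n-1)) · Σ_k (x_{k,i} - mean_i) · (x_{k,j} - mean_j), with n-1 = 3.
  S[X,X] = ((-3)·(-3) + (2)·(2) + (4)·(4) + (-3)·(-3)) / 3 = 38/3 = 12.6667
  S[X,Y] = ((-3)·(-2) + (2)·(-3) + (4)·(3) + (-3)·(2)) / 3 = 6/3 = 2
  S[Y,Y] = ((-2)·(-2) + (-3)·(-3) + (3)·(3) + (2)·(2)) / 3 = 26/3 = 8.6667

S is symmetric (S[j,i] = S[i,j]). Assembling:

S = [[12.6667, 2],
 [2, 8.6667]]


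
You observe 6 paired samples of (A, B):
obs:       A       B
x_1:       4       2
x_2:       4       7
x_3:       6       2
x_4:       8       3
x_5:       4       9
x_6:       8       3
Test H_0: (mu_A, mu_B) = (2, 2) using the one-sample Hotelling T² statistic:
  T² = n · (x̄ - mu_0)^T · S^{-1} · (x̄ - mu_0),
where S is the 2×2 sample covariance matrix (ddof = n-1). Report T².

Step 1 — sample mean vector:
  mean(A) = (4 + 4 + 6 + 8 + 4 + 8) / 6 = 34/6 = 5.6667
  mean(B) = (2 + 7 + 2 + 3 + 9 + 3) / 6 = 26/6 = 4.3333
  x̄ = (5.6667, 4.3333),  deviation x̄ - mu_0 = (5.6667, 4.3333) - (2, 2) = (3.6667, 2.3333).

Step 2 — sample covariance matrix, S[i,j] = (1/(n-1)) · Σ_k (x_{k,i} - mean_i) · (x_{k,j} - mean_j), divisor n-1 = 5:
  S[A,A] = ((-1.6667)·(-1.6667) + (-1.6667)·(-1.6667) + (0.3333)·(0.3333) + (2.3333)·(2.3333) + (-1.6667)·(-1.6667) + (2.3333)·(2.3333)) / 5 = 19.3333/5 = 3.8667
  S[A,B] = ((-1.6667)·(-2.3333) + (-1.6667)·(2.6667) + (0.3333)·(-2.3333) + (2.3333)·(-1.3333) + (-1.6667)·(4.6667) + (2.3333)·(-1.3333)) / 5 = -15.3333/5 = -3.0667
  S[B,B] = ((-2.3333)·(-2.3333) + (2.6667)·(2.6667) + (-2.3333)·(-2.3333) + (-1.3333)·(-1.3333) + (4.6667)·(4.6667) + (-1.3333)·(-1.3333)) / 5 = 43.3333/5 = 8.6667
  S = [[3.8667, -3.0667],
 [-3.0667, 8.6667]].

Step 3 — invert S. det(S) = 3.8667·8.6667 - (-3.0667)² = 24.1067.
  S^{-1} = (1/det) · [[d, -b], [-b, a]] = [[0.3595, 0.1272],
 [0.1272, 0.1604]].

Step 4 — quadratic form (x̄ - mu_0)^T · S^{-1} · (x̄ - mu_0):
  S^{-1} · (x̄ - mu_0) = (1.615, 0.8407),
  (x̄ - mu_0)^T · [...] = (3.6667)·(1.615) + (2.3333)·(0.8407) = 7.8835.

Step 5 — scale by n: T² = 6 · 7.8835 = 47.3009.

T² ≈ 47.3009


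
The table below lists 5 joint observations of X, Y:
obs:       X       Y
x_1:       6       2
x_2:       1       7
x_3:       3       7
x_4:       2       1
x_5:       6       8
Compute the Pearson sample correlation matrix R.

Step 1 — column means:
  mean(X) = (6 + 1 + 3 + 2 + 6) / 5 = 18/5 = 3.6
  mean(Y) = (2 + 7 + 7 + 1 + 8) / 5 = 25/5 = 5

Step 2 — sample variances and covariances s[i,j] = (1/(n-1)) · Σ_k (x_{k,i} - mean_i) · (x_{k,j} - mean_j), with n-1 = 4:
  s[X,X] = ((2.4)·(2.4) + (-2.6)·(-2.6) + (-0.6)·(-0.6) + (-1.6)·(-1.6) + (2.4)·(2.4)) / 4 = 21.2/4 = 5.3
  s[X,Y] = ((2.4)·(-3) + (-2.6)·(2) + (-0.6)·(2) + (-1.6)·(-4) + (2.4)·(3)) / 4 = 0/4 = 0
  s[Y,Y] = ((-3)·(-3) + (2)·(2) + (2)·(2) + (-4)·(-4) + (3)·(3)) / 4 = 42/4 = 10.5
  Sample standard deviations s_i = √(s[i,i]):
  s(X) = √(5.3) = 2.3022
  s(Y) = √(10.5) = 3.2404

Step 3 — r_{ij} = s_{ij} / (s_i · s_j):
  r[X,X] = 1 (diagonal).
  r[X,Y] = 0 / (2.3022 · 3.2404) = 0 / 7.4599 = 0
  r[Y,Y] = 1 (diagonal).

R is symmetric with unit diagonal. Assembling:

R = [[1, 0],
 [0, 1]]


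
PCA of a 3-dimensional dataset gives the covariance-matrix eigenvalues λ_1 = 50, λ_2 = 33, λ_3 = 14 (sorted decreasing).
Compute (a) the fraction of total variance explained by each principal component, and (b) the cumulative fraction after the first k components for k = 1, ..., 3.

Step 1 — total variance = trace(Sigma) = Σ λ_i = 50 + 33 + 14 = 97.

Step 2 — fraction explained by component i = λ_i / Σ λ:
  PC1: 50/97 = 0.5155
  PC2: 33/97 = 0.3402
  PC3: 14/97 = 0.1443

Step 3 — cumulative fraction after k components = (λ_1 + ... + λ_k) / Σ λ:
  k = 1: 50/97 = 0.5155
  k = 2: (50 + 33)/97 = 83/97 = 0.8557
  k = 3: (50 + 33 + 14)/97 = 97/97 = 1

Summary (fraction, with percent):

explained: PC1 0.5155 (51.55%), PC2 0.3402 (34.02%), PC3 0.1443 (14.43%);  cumulative: 0.5155, 0.8557, 1


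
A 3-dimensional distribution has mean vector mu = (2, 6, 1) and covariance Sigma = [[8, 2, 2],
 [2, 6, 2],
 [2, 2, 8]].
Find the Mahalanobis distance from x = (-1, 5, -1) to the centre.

Step 1 — centre the observation: (x - mu) = (-3, -1, -2).

Step 2 — invert Sigma (cofactor / det for 3×3, or solve directly):
  Sigma^{-1} = [[0.141, -0.0385, -0.0256],
 [-0.0385, 0.1923, -0.0385],
 [-0.0256, -0.0385, 0.141]].

Step 3 — form the quadratic (x - mu)^T · Sigma^{-1} · (x - mu):
  Sigma^{-1} · (x - mu) = (-0.3333, 0, -0.1667).
  (x - mu)^T · [Sigma^{-1} · (x - mu)] = (-3)·(-0.3333) + (-1)·(0) + (-2)·(-0.1667) = 1.3333.

Step 4 — take square root: d = √(1.3333) ≈ 1.1547.

d(x, mu) = √(1.3333) ≈ 1.1547


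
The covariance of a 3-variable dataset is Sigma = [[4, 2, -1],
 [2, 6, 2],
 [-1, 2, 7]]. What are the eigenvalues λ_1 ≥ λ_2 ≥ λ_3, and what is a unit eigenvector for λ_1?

Step 1 — characteristic polynomial p(λ) = det(λI - Sigma) = λ³ - tr·λ² + c_1·λ - det, where tr = trace, c_1 = sum of the principal 2×2 minors, det = det(Sigma):
  tr = 4 + 6 + 7 = 17,
  c_1 = (4·6 - (2)²) + (4·7 - (-1)²) + (6·7 - (2)²) = 20 + 27 + 38 = 85,
  det = 4·(6·7 - (2)²) - (2)·((2)·7 - (2)·(-1)) + (-1)·((2)·(2) - 6·(-1)) = 4·(38) - (2)·(16) + (-1)·(10) = 110.
  So p(λ) = λ³ - 17λ² + 85λ - 110.
Step 2 — look for an integer root (rational root theorem: any rational root is an integer divisor of 110). Testing λ = 2:
  p(2) = 8 - 68 + 170 - 110 = 0  ✓
  Dividing out (λ - 2): p(λ) = (λ - 2)(λ² - 15λ + 55).
Step 3 — remaining eigenvalues from the quadratic λ² - 15λ + 55 = 0:
  Δ = 15² - 4·55 = 225 - 220 = 5,  λ = (15 ± √5)/2 = (15 ± 2.2361)/2 ≈ 8.618 or 6.382.
  Sorted: λ_1 = 8.618,  λ_2 = 6.382,  λ_3 = 2  (check: sum = 17 = tr ✓).

Step 4 — unit eigenvector for λ_1 ≈ 8.618: v spans the null space of (Sigma - λ_1 I), whose rows are
  r_1 = (-4.618, 2, -1),  r_2 = (2, -2.618, 2),  r_3 = (-1, 2, -1.618).
  v is orthogonal to every row, so take v ∝ r_1 × r_2 = ((2)·(2) - (-1)·(-2.618), (-1)·(2) - (-4.618)·(2), (-4.618)·(-2.618) - (2)·(2)) ≈ (1.382, 7.2361, 8.0902).
  Let u = (1.382, 7.2361, 8.0902).
  ||u|| = √((1.382)² + (7.2361)² + (8.0902)²) = √(119.7214) ≈ 10.9417,  v_1 = u/||u|| ≈ (0.1263, 0.6613, 0.7394) (||v_1|| = 1).

λ_1 = 8.618,  λ_2 = 6.382,  λ_3 = 2;  v_1 ≈ (0.1263, 0.6613, 0.7394)


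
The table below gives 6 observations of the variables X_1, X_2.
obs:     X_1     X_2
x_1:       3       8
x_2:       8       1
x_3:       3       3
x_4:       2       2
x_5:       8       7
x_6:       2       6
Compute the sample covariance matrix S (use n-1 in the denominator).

Step 1 — column means:
  mean(X_1) = (3 + 8 + 3 + 2 + 8 + 2) / 6 = 26/6 = 4.3333
  mean(X_2) = (8 + 1 + 3 + 2 + 7 + 6) / 6 = 27/6 = 4.5

Step 2 — sample covariance S[i,j] = (1/(n-1)) · Σ_k (x_{k,i} - mean_i) · (x_{k,j} - mean_j), with n-1 = 5.
  S[X_1,X_1] = ((-1.3333)·(-1.3333) + (3.6667)·(3.6667) + (-1.3333)·(-1.3333) + (-2.3333)·(-2.3333) + (3.6667)·(3.6667) + (-2.3333)·(-2.3333)) / 5 = 41.3333/5 = 8.2667
  S[X_1,X_2] = ((-1.3333)·(3.5) + (3.6667)·(-3.5) + (-1.3333)·(-1.5) + (-2.3333)·(-2.5) + (3.6667)·(2.5) + (-2.3333)·(1.5)) / 5 = -4/5 = -0.8
  S[X_2,X_2] = ((3.5)·(3.5) + (-3.5)·(-3.5) + (-1.5)·(-1.5) + (-2.5)·(-2.5) + (2.5)·(2.5) + (1.5)·(1.5)) / 5 = 41.5/5 = 8.3

S is symmetric (S[j,i] = S[i,j]). Assembling:

S = [[8.2667, -0.8],
 [-0.8, 8.3]]


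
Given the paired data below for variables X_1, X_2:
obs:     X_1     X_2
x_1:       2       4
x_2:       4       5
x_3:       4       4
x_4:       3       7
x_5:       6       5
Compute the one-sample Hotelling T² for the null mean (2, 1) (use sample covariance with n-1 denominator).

Step 1 — sample mean vector:
  mean(X_1) = (2 + 4 + 4 + 3 + 6) / 5 = 19/5 = 3.8
  mean(X_2) = (4 + 5 + 4 + 7 + 5) / 5 = 25/5 = 5
  x̄ = (3.8, 5),  deviation x̄ - mu_0 = (3.8, 5) - (2, 1) = (1.8, 4).

Step 2 — sample covariance matrix, S[i,j] = (1/(n-1)) · Σ_k (x_{k,i} - mean_i) · (x_{k,j} - mean_j), divisor n-1 = 4:
  S[X_1,X_1] = ((-1.8)·(-1.8) + (0.2)·(0.2) + (0.2)·(0.2) + (-0.8)·(-0.8) + (2.2)·(2.2)) / 4 = 8.8/4 = 2.2
  S[X_1,X_2] = ((-1.8)·(-1) + (0.2)·(0) + (0.2)·(-1) + (-0.8)·(2) + (2.2)·(0)) / 4 = 0/4 = 0
  S[X_2,X_2] = ((-1)·(-1) + (0)·(0) + (-1)·(-1) + (2)·(2) + (0)·(0)) / 4 = 6/4 = 1.5
  S = [[2.2, 0],
 [0, 1.5]].

Step 3 — invert S. det(S) = 2.2·1.5 - (0)² = 3.3.
  S^{-1} = (1/det) · [[d, -b], [-b, a]] = [[0.4545, 0],
 [0, 0.6667]].

Step 4 — quadratic form (x̄ - mu_0)^T · S^{-1} · (x̄ - mu_0):
  S^{-1} · (x̄ - mu_0) = (0.8182, 2.6667),
  (x̄ - mu_0)^T · [...] = (1.8)·(0.8182) + (4)·(2.6667) = 12.1394.

Step 5 — scale by n: T² = 5 · 12.1394 = 60.697.

T² ≈ 60.697


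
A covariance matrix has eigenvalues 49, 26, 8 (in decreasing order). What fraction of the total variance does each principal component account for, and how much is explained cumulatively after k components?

Step 1 — total variance = trace(Sigma) = Σ λ_i = 49 + 26 + 8 = 83.

Step 2 — fraction explained by component i = λ_i / Σ λ:
  PC1: 49/83 = 0.5904
  PC2: 26/83 = 0.3133
  PC3: 8/83 = 0.0964

Step 3 — cumulative fraction after k components = (λ_1 + ... + λ_k) / Σ λ:
  k = 1: 49/83 = 0.5904
  k = 2: (49 + 26)/83 = 75/83 = 0.9036
  k = 3: (49 + 26 + 8)/83 = 83/83 = 1

Summary (fraction, with percent):

explained: PC1 0.5904 (59.04%), PC2 0.3133 (31.33%), PC3 0.0964 (9.64%);  cumulative: 0.5904, 0.9036, 1


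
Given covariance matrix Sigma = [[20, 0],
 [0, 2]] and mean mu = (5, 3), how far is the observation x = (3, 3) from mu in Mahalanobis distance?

Step 1 — centre the observation: (x - mu) = (-2, 0).

Step 2 — invert Sigma. det(Sigma) = 20·2 - (0)² = 40.
  Sigma^{-1} = (1/det) · [[d, -b], [-b, a]] = [[0.05, 0],
 [0, 0.5]].

Step 3 — form the quadratic (x - mu)^T · Sigma^{-1} · (x - mu):
  Sigma^{-1} · (x - mu) = (-0.1, 0).
  (x - mu)^T · [Sigma^{-1} · (x - mu)] = (-2)·(-0.1) + (0)·(0) = 0.2.

Step 4 — take square root: d = √(0.2) ≈ 0.4472.

d(x, mu) = √(0.2) ≈ 0.4472


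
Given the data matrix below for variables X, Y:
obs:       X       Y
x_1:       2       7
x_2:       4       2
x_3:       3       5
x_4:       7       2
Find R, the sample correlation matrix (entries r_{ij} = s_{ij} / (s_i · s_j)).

Step 1 — column means:
  mean(X) = (2 + 4 + 3 + 7) / 4 = 16/4 = 4
  mean(Y) = (7 + 2 + 5 + 2) / 4 = 16/4 = 4

Step 2 — sample variances and covariances s[i,j] = (1/(n-1)) · Σ_k (x_{k,i} - mean_i) · (x_{k,j} - mean_j), with n-1 = 3:
  s[X,X] = ((-2)·(-2) + (0)·(0) + (-1)·(-1) + (3)·(3)) / 3 = 14/3 = 4.6667
  s[X,Y] = ((-2)·(3) + (0)·(-2) + (-1)·(1) + (3)·(-2)) / 3 = -13/3 = -4.3333
  s[Y,Y] = ((3)·(3) + (-2)·(-2) + (1)·(1) + (-2)·(-2)) / 3 = 18/3 = 6
  Sample standard deviations s_i = √(s[i,i]):
  s(X) = √(4.6667) = 2.1602
  s(Y) = √(6) = 2.4495

Step 3 — r_{ij} = s_{ij} / (s_i · s_j):
  r[X,X] = 1 (diagonal).
  r[X,Y] = -4.3333 / (2.1602 · 2.4495) = -4.3333 / 5.2915 = -0.8189
  r[Y,Y] = 1 (diagonal).

R is symmetric with unit diagonal. Assembling:

R = [[1, -0.8189],
 [-0.8189, 1]]


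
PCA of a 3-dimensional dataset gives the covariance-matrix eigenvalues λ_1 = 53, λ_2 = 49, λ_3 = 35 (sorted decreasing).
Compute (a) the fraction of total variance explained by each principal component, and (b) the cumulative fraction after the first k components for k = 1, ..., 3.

Step 1 — total variance = trace(Sigma) = Σ λ_i = 53 + 49 + 35 = 137.

Step 2 — fraction explained by component i = λ_i / Σ λ:
  PC1: 53/137 = 0.3869
  PC2: 49/137 = 0.3577
  PC3: 35/137 = 0.2555

Step 3 — cumulative fraction after k components = (λ_1 + ... + λ_k) / Σ λ:
  k = 1: 53/137 = 0.3869
  k = 2: (53 + 49)/137 = 102/137 = 0.7445
  k = 3: (53 + 49 + 35)/137 = 137/137 = 1

Summary (fraction, with percent):

explained: PC1 0.3869 (38.69%), PC2 0.3577 (35.77%), PC3 0.2555 (25.55%);  cumulative: 0.3869, 0.7445, 1


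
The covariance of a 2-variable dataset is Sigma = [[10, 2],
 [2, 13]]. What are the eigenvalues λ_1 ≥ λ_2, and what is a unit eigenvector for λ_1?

Step 1 — characteristic polynomial of 2×2 Sigma:
  det(Sigma - λI) = λ² - trace · λ + det = 0.
  trace = 10 + 13 = 23, det = 10·13 - (2)² = 126.
Step 2 — discriminant:
  Δ = trace² - 4·det = 529 - 504 = 25.
Step 3 — eigenvalues:
  λ = (trace ± √Δ)/2 = (23 ± 5)/2,
  λ_1 = 14,  λ_2 = 9.

Step 4 — unit eigenvector for λ_1: solve (Sigma - λ_1 I)v = 0. First row:
  (10 - 14)·v_x + (2)·v_y = 0, i.e. (-4)·v_x + (2)·v_y = 0,
  so v ∝ (b, λ_1 - a) = (2, 4) = u.
  ||u|| = √((2)² + (4)²) = √(20) ≈ 4.4721,
  v_1 = u/||u|| ≈ (0.4472, 0.8944) (||v_1|| = 1).

λ_1 = 14,  λ_2 = 9;  v_1 ≈ (0.4472, 0.8944)


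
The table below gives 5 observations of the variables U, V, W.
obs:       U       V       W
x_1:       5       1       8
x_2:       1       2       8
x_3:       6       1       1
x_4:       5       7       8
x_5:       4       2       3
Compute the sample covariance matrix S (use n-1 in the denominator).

Step 1 — column means:
  mean(U) = (5 + 1 + 6 + 5 + 4) / 5 = 21/5 = 4.2
  mean(V) = (1 + 2 + 1 + 7 + 2) / 5 = 13/5 = 2.6
  mean(W) = (8 + 8 + 1 + 8 + 3) / 5 = 28/5 = 5.6

Step 2 — sample covariance S[i,j] = (1/(n-1)) · Σ_k (x_{k,i} - mean_i) · (x_{k,j} - mean_j), with n-1 = 4.
  S[U,U] = ((0.8)·(0.8) + (-3.2)·(-3.2) + (1.8)·(1.8) + (0.8)·(0.8) + (-0.2)·(-0.2)) / 4 = 14.8/4 = 3.7
  S[U,V] = ((0.8)·(-1.6) + (-3.2)·(-0.6) + (1.8)·(-1.6) + (0.8)·(4.4) + (-0.2)·(-0.6)) / 4 = 1.4/4 = 0.35
  S[U,W] = ((0.8)·(2.4) + (-3.2)·(2.4) + (1.8)·(-4.6) + (0.8)·(2.4) + (-0.2)·(-2.6)) / 4 = -11.6/4 = -2.9
  S[V,V] = ((-1.6)·(-1.6) + (-0.6)·(-0.6) + (-1.6)·(-1.6) + (4.4)·(4.4) + (-0.6)·(-0.6)) / 4 = 25.2/4 = 6.3
  S[V,W] = ((-1.6)·(2.4) + (-0.6)·(2.4) + (-1.6)·(-4.6) + (4.4)·(2.4) + (-0.6)·(-2.6)) / 4 = 14.2/4 = 3.55
  S[W,W] = ((2.4)·(2.4) + (2.4)·(2.4) + (-4.6)·(-4.6) + (2.4)·(2.4) + (-2.6)·(-2.6)) / 4 = 45.2/4 = 11.3

S is symmetric (S[j,i] = S[i,j]). Assembling:

S = [[3.7, 0.35, -2.9],
 [0.35, 6.3, 3.55],
 [-2.9, 3.55, 11.3]]


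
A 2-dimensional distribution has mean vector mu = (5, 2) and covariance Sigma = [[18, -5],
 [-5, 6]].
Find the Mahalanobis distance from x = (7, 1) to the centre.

Step 1 — centre the observation: (x - mu) = (2, -1).

Step 2 — invert Sigma. det(Sigma) = 18·6 - (-5)² = 83.
  Sigma^{-1} = (1/det) · [[d, -b], [-b, a]] = [[0.0723, 0.0602],
 [0.0602, 0.2169]].

Step 3 — form the quadratic (x - mu)^T · Sigma^{-1} · (x - mu):
  Sigma^{-1} · (x - mu) = (0.0843, -0.0964).
  (x - mu)^T · [Sigma^{-1} · (x - mu)] = (2)·(0.0843) + (-1)·(-0.0964) = 0.2651.

Step 4 — take square root: d = √(0.2651) ≈ 0.5148.

d(x, mu) = √(0.2651) ≈ 0.5148


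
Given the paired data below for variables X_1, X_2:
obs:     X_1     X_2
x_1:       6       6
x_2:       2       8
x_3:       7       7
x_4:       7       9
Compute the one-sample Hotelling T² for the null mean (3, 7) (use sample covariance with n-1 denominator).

Step 1 — sample mean vector:
  mean(X_1) = (6 + 2 + 7 + 7) / 4 = 22/4 = 5.5
  mean(X_2) = (6 + 8 + 7 + 9) / 4 = 30/4 = 7.5
  x̄ = (5.5, 7.5),  deviation x̄ - mu_0 = (5.5, 7.5) - (3, 7) = (2.5, 0.5).

Step 2 — sample covariance matrix, S[i,j] = (1/(n-1)) · Σ_k (x_{k,i} - mean_i) · (x_{k,j} - mean_j), divisor n-1 = 3:
  S[X_1,X_1] = ((0.5)·(0.5) + (-3.5)·(-3.5) + (1.5)·(1.5) + (1.5)·(1.5)) / 3 = 17/3 = 5.6667
  S[X_1,X_2] = ((0.5)·(-1.5) + (-3.5)·(0.5) + (1.5)·(-0.5) + (1.5)·(1.5)) / 3 = -1/3 = -0.3333
  S[X_2,X_2] = ((-1.5)·(-1.5) + (0.5)·(0.5) + (-0.5)·(-0.5) + (1.5)·(1.5)) / 3 = 5/3 = 1.6667
  S = [[5.6667, -0.3333],
 [-0.3333, 1.6667]].

Step 3 — invert S. det(S) = 5.6667·1.6667 - (-0.3333)² = 9.3333.
  S^{-1} = (1/det) · [[d, -b], [-b, a]] = [[0.1786, 0.0357],
 [0.0357, 0.6071]].

Step 4 — quadratic form (x̄ - mu_0)^T · S^{-1} · (x̄ - mu_0):
  S^{-1} · (x̄ - mu_0) = (0.4643, 0.3929),
  (x̄ - mu_0)^T · [...] = (2.5)·(0.4643) + (0.5)·(0.3929) = 1.3571.

Step 5 — scale by n: T² = 4 · 1.3571 = 5.4286.

T² ≈ 5.4286


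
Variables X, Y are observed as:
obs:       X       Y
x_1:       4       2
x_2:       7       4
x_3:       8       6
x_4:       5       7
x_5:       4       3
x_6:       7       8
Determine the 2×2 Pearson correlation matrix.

Step 1 — column means:
  mean(X) = (4 + 7 + 8 + 5 + 4 + 7) / 6 = 35/6 = 5.8333
  mean(Y) = (2 + 4 + 6 + 7 + 3 + 8) / 6 = 30/6 = 5

Step 2 — sample variances and covariances s[i,j] = (1/(n-1)) · Σ_k (x_{k,i} - mean_i) · (x_{k,j} - mean_j), with n-1 = 5:
  s[X,X] = ((-1.8333)·(-1.8333) + (1.1667)·(1.1667) + (2.1667)·(2.1667) + (-0.8333)·(-0.8333) + (-1.8333)·(-1.8333) + (1.1667)·(1.1667)) / 5 = 14.8333/5 = 2.9667
  s[X,Y] = ((-1.8333)·(-3) + (1.1667)·(-1) + (2.1667)·(1) + (-0.8333)·(2) + (-1.8333)·(-2) + (1.1667)·(3)) / 5 = 12/5 = 2.4
  s[Y,Y] = ((-3)·(-3) + (-1)·(-1) + (1)·(1) + (2)·(2) + (-2)·(-2) + (3)·(3)) / 5 = 28/5 = 5.6
  Sample standard deviations s_i = √(s[i,i]):
  s(X) = √(2.9667) = 1.7224
  s(Y) = √(5.6) = 2.3664

Step 3 — r_{ij} = s_{ij} / (s_i · s_j):
  r[X,X] = 1 (diagonal).
  r[X,Y] = 2.4 / (1.7224 · 2.3664) = 2.4 / 4.0759 = 0.5888
  r[Y,Y] = 1 (diagonal).

R is symmetric with unit diagonal. Assembling:

R = [[1, 0.5888],
 [0.5888, 1]]


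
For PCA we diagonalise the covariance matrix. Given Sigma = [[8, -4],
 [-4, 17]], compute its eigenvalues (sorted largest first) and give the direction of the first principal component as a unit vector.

Step 1 — characteristic polynomial of 2×2 Sigma:
  det(Sigma - λI) = λ² - trace · λ + det = 0.
  trace = 8 + 17 = 25, det = 8·17 - (-4)² = 120.
Step 2 — discriminant:
  Δ = trace² - 4·det = 625 - 480 = 145.
Step 3 — eigenvalues:
  λ = (trace ± √Δ)/2 = (25 ± 12.0416)/2,
  λ_1 = 18.5208,  λ_2 = 6.4792.

Step 4 — unit eigenvector for λ_1: solve (Sigma - λ_1 I)v = 0. First row:
  (8 - 18.5208)·v_x + (-4)·v_y = 0, i.e. (-10.5208)·v_x + (-4)·v_y = 0,
  so v ∝ (b, λ_1 - a) = (-4, 10.5208); multiply by -1 so the first entry is positive: u = (4, -10.5208).
  ||u|| = √((4)² + (-10.5208)²) = √(126.6872) ≈ 11.2555,
  v_1 = u/||u|| ≈ (0.3554, -0.9347) (||v_1|| = 1).

λ_1 = 18.5208,  λ_2 = 6.4792;  v_1 ≈ (0.3554, -0.9347)


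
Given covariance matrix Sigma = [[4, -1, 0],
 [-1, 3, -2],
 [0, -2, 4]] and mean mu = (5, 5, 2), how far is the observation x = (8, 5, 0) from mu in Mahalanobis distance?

Step 1 — centre the observation: (x - mu) = (3, 0, -2).

Step 2 — invert Sigma (cofactor / det for 3×3, or solve directly):
  Sigma^{-1} = [[0.2857, 0.1429, 0.0714],
 [0.1429, 0.5714, 0.2857],
 [0.0714, 0.2857, 0.3929]].

Step 3 — form the quadratic (x - mu)^T · Sigma^{-1} · (x - mu):
  Sigma^{-1} · (x - mu) = (0.7143, -0.1429, -0.5714).
  (x - mu)^T · [Sigma^{-1} · (x - mu)] = (3)·(0.7143) + (0)·(-0.1429) + (-2)·(-0.5714) = 3.2857.

Step 4 — take square root: d = √(3.2857) ≈ 1.8127.

d(x, mu) = √(3.2857) ≈ 1.8127


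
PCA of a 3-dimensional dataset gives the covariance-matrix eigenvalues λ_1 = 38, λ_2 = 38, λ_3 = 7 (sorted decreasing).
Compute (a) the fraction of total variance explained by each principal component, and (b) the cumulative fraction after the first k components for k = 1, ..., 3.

Step 1 — total variance = trace(Sigma) = Σ λ_i = 38 + 38 + 7 = 83.

Step 2 — fraction explained by component i = λ_i / Σ λ:
  PC1: 38/83 = 0.4578
  PC2: 38/83 = 0.4578
  PC3: 7/83 = 0.0843

Step 3 — cumulative fraction after k components = (λ_1 + ... + λ_k) / Σ λ:
  k = 1: 38/83 = 0.4578
  k = 2: (38 + 38)/83 = 76/83 = 0.9157
  k = 3: (38 + 38 + 7)/83 = 83/83 = 1

Summary (fraction, with percent):

explained: PC1 0.4578 (45.78%), PC2 0.4578 (45.78%), PC3 0.0843 (8.43%);  cumulative: 0.4578, 0.9157, 1


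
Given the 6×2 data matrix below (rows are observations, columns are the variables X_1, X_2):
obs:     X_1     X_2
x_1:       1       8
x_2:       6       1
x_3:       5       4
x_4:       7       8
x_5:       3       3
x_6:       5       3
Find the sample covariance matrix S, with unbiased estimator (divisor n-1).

Step 1 — column means:
  mean(X_1) = (1 + 6 + 5 + 7 + 3 + 5) / 6 = 27/6 = 4.5
  mean(X_2) = (8 + 1 + 4 + 8 + 3 + 3) / 6 = 27/6 = 4.5

Step 2 — sample covariance S[i,j] = (1/(n-1)) · Σ_k (x_{k,i} - mean_i) · (x_{k,j} - mean_j), with n-1 = 5.
  S[X_1,X_1] = ((-3.5)·(-3.5) + (1.5)·(1.5) + (0.5)·(0.5) + (2.5)·(2.5) + (-1.5)·(-1.5) + (0.5)·(0.5)) / 5 = 23.5/5 = 4.7
  S[X_1,X_2] = ((-3.5)·(3.5) + (1.5)·(-3.5) + (0.5)·(-0.5) + (2.5)·(3.5) + (-1.5)·(-1.5) + (0.5)·(-1.5)) / 5 = -7.5/5 = -1.5
  S[X_2,X_2] = ((3.5)·(3.5) + (-3.5)·(-3.5) + (-0.5)·(-0.5) + (3.5)·(3.5) + (-1.5)·(-1.5) + (-1.5)·(-1.5)) / 5 = 41.5/5 = 8.3

S is symmetric (S[j,i] = S[i,j]). Assembling:

S = [[4.7, -1.5],
 [-1.5, 8.3]]


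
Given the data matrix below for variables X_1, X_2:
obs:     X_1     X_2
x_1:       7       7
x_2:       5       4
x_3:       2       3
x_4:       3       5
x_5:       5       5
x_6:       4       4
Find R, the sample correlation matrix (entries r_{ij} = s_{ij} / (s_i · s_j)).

Step 1 — column means:
  mean(X_1) = (7 + 5 + 2 + 3 + 5 + 4) / 6 = 26/6 = 4.3333
  mean(X_2) = (7 + 4 + 3 + 5 + 5 + 4) / 6 = 28/6 = 4.6667

Step 2 — sample variances and covariances s[i,j] = (1/(n-1)) · Σ_k (x_{k,i} - mean_i) · (x_{k,j} - mean_j), with n-1 = 5:
  s[X_1,X_1] = ((2.6667)·(2.6667) + (0.6667)·(0.6667) + (-2.3333)·(-2.3333) + (-1.3333)·(-1.3333) + (0.6667)·(0.6667) + (-0.3333)·(-0.3333)) / 5 = 15.3333/5 = 3.0667
  s[X_1,X_2] = ((2.6667)·(2.3333) + (0.6667)·(-0.6667) + (-2.3333)·(-1.6667) + (-1.3333)·(0.3333) + (0.6667)·(0.3333) + (-0.3333)·(-0.6667)) / 5 = 9.6667/5 = 1.9333
  s[X_2,X_2] = ((2.3333)·(2.3333) + (-0.6667)·(-0.6667) + (-1.6667)·(-1.6667) + (0.3333)·(0.3333) + (0.3333)·(0.3333) + (-0.6667)·(-0.6667)) / 5 = 9.3333/5 = 1.8667
  Sample standard deviations s_i = √(s[i,i]):
  s(X_1) = √(3.0667) = 1.7512
  s(X_2) = √(1.8667) = 1.3663

Step 3 — r_{ij} = s_{ij} / (s_i · s_j):
  r[X_1,X_1] = 1 (diagonal).
  r[X_1,X_2] = 1.9333 / (1.7512 · 1.3663) = 1.9333 / 2.3926 = 0.8081
  r[X_2,X_2] = 1 (diagonal).

R is symmetric with unit diagonal. Assembling:

R = [[1, 0.8081],
 [0.8081, 1]]


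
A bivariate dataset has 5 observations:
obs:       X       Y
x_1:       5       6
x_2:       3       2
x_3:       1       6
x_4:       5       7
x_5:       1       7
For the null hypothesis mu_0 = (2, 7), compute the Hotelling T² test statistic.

Step 1 — sample mean vector:
  mean(X) = (5 + 3 + 1 + 5 + 1) / 5 = 15/5 = 3
  mean(Y) = (6 + 2 + 6 + 7 + 7) / 5 = 28/5 = 5.6
  x̄ = (3, 5.6),  deviation x̄ - mu_0 = (3, 5.6) - (2, 7) = (1, -1.4).

Step 2 — sample covariance matrix, S[i,j] = (1/(n-1)) · Σ_k (x_{k,i} - mean_i) · (x_{k,j} - mean_j), divisor n-1 = 4:
  S[X,X] = ((2)·(2) + (0)·(0) + (-2)·(-2) + (2)·(2) + (-2)·(-2)) / 4 = 16/4 = 4
  S[X,Y] = ((2)·(0.4) + (0)·(-3.6) + (-2)·(0.4) + (2)·(1.4) + (-2)·(1.4)) / 4 = 0/4 = 0
  S[Y,Y] = ((0.4)·(0.4) + (-3.6)·(-3.6) + (0.4)·(0.4) + (1.4)·(1.4) + (1.4)·(1.4)) / 4 = 17.2/4 = 4.3
  S = [[4, 0],
 [0, 4.3]].

Step 3 — invert S. det(S) = 4·4.3 - (0)² = 17.2.
  S^{-1} = (1/det) · [[d, -b], [-b, a]] = [[0.25, 0],
 [0, 0.2326]].

Step 4 — quadratic form (x̄ - mu_0)^T · S^{-1} · (x̄ - mu_0):
  S^{-1} · (x̄ - mu_0) = (0.25, -0.3256),
  (x̄ - mu_0)^T · [...] = (1)·(0.25) + (-1.4)·(-0.3256) = 0.7058.

Step 5 — scale by n: T² = 5 · 0.7058 = 3.5291.

T² ≈ 3.5291


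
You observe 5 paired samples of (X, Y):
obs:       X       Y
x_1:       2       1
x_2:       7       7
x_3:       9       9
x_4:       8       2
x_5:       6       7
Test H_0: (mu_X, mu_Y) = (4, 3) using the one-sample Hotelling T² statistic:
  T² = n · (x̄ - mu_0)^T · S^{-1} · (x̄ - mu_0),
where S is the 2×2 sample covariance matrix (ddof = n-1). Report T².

Step 1 — sample mean vector:
  mean(X) = (2 + 7 + 9 + 8 + 6) / 5 = 32/5 = 6.4
  mean(Y) = (1 + 7 + 9 + 2 + 7) / 5 = 26/5 = 5.2
  x̄ = (6.4, 5.2),  deviation x̄ - mu_0 = (6.4, 5.2) - (4, 3) = (2.4, 2.2).

Step 2 — sample covariance matrix, S[i,j] = (1/(n-1)) · Σ_k (x_{k,i} - mean_i) · (x_{k,j} - mean_j), divisor n-1 = 4:
  S[X,X] = ((-4.4)·(-4.4) + (0.6)·(0.6) + (2.6)·(2.6) + (1.6)·(1.6) + (-0.4)·(-0.4)) / 4 = 29.2/4 = 7.3
  S[X,Y] = ((-4.4)·(-4.2) + (0.6)·(1.8) + (2.6)·(3.8) + (1.6)·(-3.2) + (-0.4)·(1.8)) / 4 = 23.6/4 = 5.9
  S[Y,Y] = ((-4.2)·(-4.2) + (1.8)·(1.8) + (3.8)·(3.8) + (-3.2)·(-3.2) + (1.8)·(1.8)) / 4 = 48.8/4 = 12.2
  S = [[7.3, 5.9],
 [5.9, 12.2]].

Step 3 — invert S. det(S) = 7.3·12.2 - (5.9)² = 54.25.
  S^{-1} = (1/det) · [[d, -b], [-b, a]] = [[0.2249, -0.1088],
 [-0.1088, 0.1346]].

Step 4 — quadratic form (x̄ - mu_0)^T · S^{-1} · (x̄ - mu_0):
  S^{-1} · (x̄ - mu_0) = (0.3005, 0.035),
  (x̄ - mu_0)^T · [...] = (2.4)·(0.3005) + (2.2)·(0.035) = 0.7982.

Step 5 — scale by n: T² = 5 · 0.7982 = 3.9908.

T² ≈ 3.9908


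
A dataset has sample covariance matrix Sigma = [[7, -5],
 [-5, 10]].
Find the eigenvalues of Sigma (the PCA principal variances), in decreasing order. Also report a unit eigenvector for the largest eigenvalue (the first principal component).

Step 1 — characteristic polynomial of 2×2 Sigma:
  det(Sigma - λI) = λ² - trace · λ + det = 0.
  trace = 7 + 10 = 17, det = 7·10 - (-5)² = 45.
Step 2 — discriminant:
  Δ = trace² - 4·det = 289 - 180 = 109.
Step 3 — eigenvalues:
  λ = (trace ± √Δ)/2 = (17 ± 10.4403)/2,
  λ_1 = 13.7202,  λ_2 = 3.2798.

Step 4 — unit eigenvector for λ_1: solve (Sigma - λ_1 I)v = 0. First row:
  (7 - 13.7202)·v_x + (-5)·v_y = 0, i.e. (-6.7202)·v_x + (-5)·v_y = 0,
  so v ∝ (b, λ_1 - a) = (-5, 6.7202); multiply by -1 so the first entry is positive: u = (5, -6.7202).
  ||u|| = √((5)² + (-6.7202)²) = √(70.1605) ≈ 8.3762,
  v_1 = u/||u|| ≈ (0.5969, -0.8023) (||v_1|| = 1).

λ_1 = 13.7202,  λ_2 = 3.2798;  v_1 ≈ (0.5969, -0.8023)


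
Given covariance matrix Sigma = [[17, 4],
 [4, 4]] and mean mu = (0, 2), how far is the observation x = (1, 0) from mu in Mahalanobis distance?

Step 1 — centre the observation: (x - mu) = (1, -2).

Step 2 — invert Sigma. det(Sigma) = 17·4 - (4)² = 52.
  Sigma^{-1} = (1/det) · [[d, -b], [-b, a]] = [[0.0769, -0.0769],
 [-0.0769, 0.3269]].

Step 3 — form the quadratic (x - mu)^T · Sigma^{-1} · (x - mu):
  Sigma^{-1} · (x - mu) = (0.2308, -0.7308).
  (x - mu)^T · [Sigma^{-1} · (x - mu)] = (1)·(0.2308) + (-2)·(-0.7308) = 1.6923.

Step 4 — take square root: d = √(1.6923) ≈ 1.3009.

d(x, mu) = √(1.6923) ≈ 1.3009


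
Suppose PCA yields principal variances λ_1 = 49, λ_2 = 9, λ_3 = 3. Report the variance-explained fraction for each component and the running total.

Step 1 — total variance = trace(Sigma) = Σ λ_i = 49 + 9 + 3 = 61.

Step 2 — fraction explained by component i = λ_i / Σ λ:
  PC1: 49/61 = 0.8033
  PC2: 9/61 = 0.1475
  PC3: 3/61 = 0.0492

Step 3 — cumulative fraction after k components = (λ_1 + ... + λ_k) / Σ λ:
  k = 1: 49/61 = 0.8033
  k = 2: (49 + 9)/61 = 58/61 = 0.9508
  k = 3: (49 + 9 + 3)/61 = 61/61 = 1

Summary (fraction, with percent):

explained: PC1 0.8033 (80.33%), PC2 0.1475 (14.75%), PC3 0.0492 (4.92%);  cumulative: 0.8033, 0.9508, 1


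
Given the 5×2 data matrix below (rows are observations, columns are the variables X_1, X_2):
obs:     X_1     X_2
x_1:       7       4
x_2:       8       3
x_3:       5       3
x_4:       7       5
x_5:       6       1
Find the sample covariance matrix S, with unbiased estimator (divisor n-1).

Step 1 — column means:
  mean(X_1) = (7 + 8 + 5 + 7 + 6) / 5 = 33/5 = 6.6
  mean(X_2) = (4 + 3 + 3 + 5 + 1) / 5 = 16/5 = 3.2

Step 2 — sample covariance S[i,j] = (1/(n-1)) · Σ_k (x_{k,i} - mean_i) · (x_{k,j} - mean_j), with n-1 = 4.
  S[X_1,X_1] = ((0.4)·(0.4) + (1.4)·(1.4) + (-1.6)·(-1.6) + (0.4)·(0.4) + (-0.6)·(-0.6)) / 4 = 5.2/4 = 1.3
  S[X_1,X_2] = ((0.4)·(0.8) + (1.4)·(-0.2) + (-1.6)·(-0.2) + (0.4)·(1.8) + (-0.6)·(-2.2)) / 4 = 2.4/4 = 0.6
  S[X_2,X_2] = ((0.8)·(0.8) + (-0.2)·(-0.2) + (-0.2)·(-0.2) + (1.8)·(1.8) + (-2.2)·(-2.2)) / 4 = 8.8/4 = 2.2

S is symmetric (S[j,i] = S[i,j]). Assembling:

S = [[1.3, 0.6],
 [0.6, 2.2]]


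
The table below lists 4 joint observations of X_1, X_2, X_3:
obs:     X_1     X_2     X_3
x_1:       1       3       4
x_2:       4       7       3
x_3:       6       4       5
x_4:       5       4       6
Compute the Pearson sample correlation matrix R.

Step 1 — column means:
  mean(X_1) = (1 + 4 + 6 + 5) / 4 = 16/4 = 4
  mean(X_2) = (3 + 7 + 4 + 4) / 4 = 18/4 = 4.5
  mean(X_3) = (4 + 3 + 5 + 6) / 4 = 18/4 = 4.5

Step 2 — sample variances and covariances s[i,j] = (1/(n-1)) · Σ_k (x_{k,i} - mean_i) · (x_{k,j} - mean_j), with n-1 = 3:
  s[X_1,X_1] = ((-3)·(-3) + (0)·(0) + (2)·(2) + (1)·(1)) / 3 = 14/3 = 4.6667
  s[X_1,X_2] = ((-3)·(-1.5) + (0)·(2.5) + (2)·(-0.5) + (1)·(-0.5)) / 3 = 3/3 = 1
  s[X_1,X_3] = ((-3)·(-0.5) + (0)·(-1.5) + (2)·(0.5) + (1)·(1.5)) / 3 = 4/3 = 1.3333
  s[X_2,X_2] = ((-1.5)·(-1.5) + (2.5)·(2.5) + (-0.5)·(-0.5) + (-0.5)·(-0.5)) / 3 = 9/3 = 3
  s[X_2,X_3] = ((-1.5)·(-0.5) + (2.5)·(-1.5) + (-0.5)·(0.5) + (-0.5)·(1.5)) / 3 = -4/3 = -1.3333
  s[X_3,X_3] = ((-0.5)·(-0.5) + (-1.5)·(-1.5) + (0.5)·(0.5) + (1.5)·(1.5)) / 3 = 5/3 = 1.6667
  Sample standard deviations s_i = √(s[i,i]):
  s(X_1) = √(4.6667) = 2.1602
  s(X_2) = √(3) = 1.7321
  s(X_3) = √(1.6667) = 1.291

Step 3 — r_{ij} = s_{ij} / (s_i · s_j):
  r[X_1,X_1] = 1 (diagonal).
  r[X_1,X_2] = 1 / (2.1602 · 1.7321) = 1 / 3.7417 = 0.2673
  r[X_1,X_3] = 1.3333 / (2.1602 · 1.291) = 1.3333 / 2.7889 = 0.4781
  r[X_2,X_2] = 1 (diagonal).
  r[X_2,X_3] = -1.3333 / (1.7321 · 1.291) = -1.3333 / 2.2361 = -0.5963
  r[X_3,X_3] = 1 (diagonal).

R is symmetric with unit diagonal. Assembling:

R = [[1, 0.2673, 0.4781],
 [0.2673, 1, -0.5963],
 [0.4781, -0.5963, 1]]
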